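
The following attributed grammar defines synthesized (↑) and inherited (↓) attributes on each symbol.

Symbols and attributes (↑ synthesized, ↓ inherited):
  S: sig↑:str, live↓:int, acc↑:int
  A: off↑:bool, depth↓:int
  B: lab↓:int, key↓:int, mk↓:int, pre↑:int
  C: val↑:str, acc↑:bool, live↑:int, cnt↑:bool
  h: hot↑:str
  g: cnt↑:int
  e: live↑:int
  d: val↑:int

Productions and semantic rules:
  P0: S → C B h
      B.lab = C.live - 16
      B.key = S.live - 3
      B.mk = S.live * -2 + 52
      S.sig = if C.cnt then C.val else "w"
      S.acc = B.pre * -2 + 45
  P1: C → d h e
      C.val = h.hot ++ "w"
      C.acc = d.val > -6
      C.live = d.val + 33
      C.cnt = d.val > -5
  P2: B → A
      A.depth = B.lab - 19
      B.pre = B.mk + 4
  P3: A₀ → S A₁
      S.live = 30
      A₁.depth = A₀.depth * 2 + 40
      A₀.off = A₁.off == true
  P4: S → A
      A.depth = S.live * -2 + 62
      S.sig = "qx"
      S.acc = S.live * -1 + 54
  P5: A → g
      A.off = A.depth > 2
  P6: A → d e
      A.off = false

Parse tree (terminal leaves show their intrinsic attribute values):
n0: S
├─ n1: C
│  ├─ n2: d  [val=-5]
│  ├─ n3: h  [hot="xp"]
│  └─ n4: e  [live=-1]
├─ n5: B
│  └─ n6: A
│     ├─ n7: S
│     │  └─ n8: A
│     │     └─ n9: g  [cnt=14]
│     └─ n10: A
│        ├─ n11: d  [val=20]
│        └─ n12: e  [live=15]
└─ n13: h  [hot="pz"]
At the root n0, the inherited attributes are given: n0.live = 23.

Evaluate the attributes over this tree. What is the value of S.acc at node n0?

1. n0.live = 23  [given at root]
2. n2.val = -5  [terminal]
3. n3.hot = "xp"  [terminal]
4. n4.live = -1  [terminal]
5. n1.val = "xpw"  [h.hot ++ "w"]
6. n1.acc = true  [d.val > -6]
7. n1.live = 28  [d.val + 33]
8. n1.cnt = false  [d.val > -5]
9. n5.lab = 12  [C.live - 16]
10. n5.key = 20  [S.live - 3]
11. n5.mk = 6  [S.live * -2 + 52]
12. n6.depth = -7  [B.lab - 19]
13. n7.live = 30  [30]
14. n8.depth = 2  [S.live * -2 + 62]
15. n9.cnt = 14  [terminal]
16. n8.off = false  [A.depth > 2]
17. n7.sig = "qx"  ["qx"]
18. n7.acc = 24  [S.live * -1 + 54]
19. n10.depth = 26  [A₀.depth * 2 + 40]
20. n11.val = 20  [terminal]
21. n12.live = 15  [terminal]
22. n10.off = false  [false]
23. n6.off = false  [A₁.off == true]
24. n5.pre = 10  [B.mk + 4]
25. n13.hot = "pz"  [terminal]
26. n0.sig = "w"  [if C.cnt then C.val else "w"]
27. n0.acc = 25  [B.pre * -2 + 45]

25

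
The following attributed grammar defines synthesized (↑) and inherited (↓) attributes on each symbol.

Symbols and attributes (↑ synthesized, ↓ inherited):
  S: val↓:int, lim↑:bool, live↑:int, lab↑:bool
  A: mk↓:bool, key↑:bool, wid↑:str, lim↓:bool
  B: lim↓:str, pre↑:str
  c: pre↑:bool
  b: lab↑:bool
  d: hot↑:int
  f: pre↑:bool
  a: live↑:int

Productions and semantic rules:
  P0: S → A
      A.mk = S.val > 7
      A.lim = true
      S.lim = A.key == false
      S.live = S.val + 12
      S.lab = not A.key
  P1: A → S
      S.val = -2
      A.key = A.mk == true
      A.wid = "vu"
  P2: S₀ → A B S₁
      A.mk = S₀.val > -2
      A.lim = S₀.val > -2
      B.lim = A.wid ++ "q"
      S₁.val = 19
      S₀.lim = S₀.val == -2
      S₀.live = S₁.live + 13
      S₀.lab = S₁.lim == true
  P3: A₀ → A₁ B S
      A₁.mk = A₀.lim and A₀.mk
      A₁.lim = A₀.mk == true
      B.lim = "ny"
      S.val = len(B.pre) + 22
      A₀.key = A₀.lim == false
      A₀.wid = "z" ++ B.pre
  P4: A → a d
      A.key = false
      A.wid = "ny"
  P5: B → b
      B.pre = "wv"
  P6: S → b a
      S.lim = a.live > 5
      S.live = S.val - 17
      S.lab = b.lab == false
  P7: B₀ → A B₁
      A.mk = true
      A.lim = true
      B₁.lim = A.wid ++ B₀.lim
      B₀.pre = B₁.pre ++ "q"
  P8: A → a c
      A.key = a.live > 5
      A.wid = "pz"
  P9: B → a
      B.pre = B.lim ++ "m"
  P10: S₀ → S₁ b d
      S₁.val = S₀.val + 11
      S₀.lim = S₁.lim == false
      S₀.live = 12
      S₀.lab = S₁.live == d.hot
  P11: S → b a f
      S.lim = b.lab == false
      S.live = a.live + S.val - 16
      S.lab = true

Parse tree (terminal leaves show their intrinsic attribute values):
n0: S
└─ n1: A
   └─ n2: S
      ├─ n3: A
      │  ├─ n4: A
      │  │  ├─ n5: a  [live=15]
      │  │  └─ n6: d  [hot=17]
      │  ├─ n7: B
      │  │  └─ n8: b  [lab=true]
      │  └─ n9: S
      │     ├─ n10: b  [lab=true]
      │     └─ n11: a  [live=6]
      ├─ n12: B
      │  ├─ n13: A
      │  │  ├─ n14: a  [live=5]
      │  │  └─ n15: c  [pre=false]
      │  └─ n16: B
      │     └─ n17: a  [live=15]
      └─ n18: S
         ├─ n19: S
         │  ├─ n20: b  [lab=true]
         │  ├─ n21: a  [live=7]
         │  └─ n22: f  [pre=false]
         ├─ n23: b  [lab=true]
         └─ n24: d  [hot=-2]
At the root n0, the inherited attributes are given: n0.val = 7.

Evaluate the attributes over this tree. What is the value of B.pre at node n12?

"pzzwvqmq"

1. n0.val = 7  [given at root]
2. n1.mk = false  [S.val > 7]
3. n1.lim = true  [true]
4. n2.val = -2  [-2]
5. n3.mk = false  [S₀.val > -2]
6. n3.lim = false  [S₀.val > -2]
7. n4.mk = false  [A₀.lim and A₀.mk]
8. n4.lim = false  [A₀.mk == true]
9. n5.live = 15  [terminal]
10. n6.hot = 17  [terminal]
11. n4.key = false  [false]
12. n4.wid = "ny"  ["ny"]
13. n7.lim = "ny"  ["ny"]
14. n8.lab = true  [terminal]
15. n7.pre = "wv"  ["wv"]
16. n9.val = 24  [len(B.pre) + 22]
17. n10.lab = true  [terminal]
18. n11.live = 6  [terminal]
19. n9.lim = true  [a.live > 5]
20. n9.live = 7  [S.val - 17]
21. n9.lab = false  [b.lab == false]
22. n3.key = true  [A₀.lim == false]
23. n3.wid = "zwv"  ["z" ++ B.pre]
24. n12.lim = "zwvq"  [A.wid ++ "q"]
25. n13.mk = true  [true]
26. n13.lim = true  [true]
27. n14.live = 5  [terminal]
28. n15.pre = false  [terminal]
29. n13.key = false  [a.live > 5]
30. n13.wid = "pz"  ["pz"]
31. n16.lim = "pzzwvq"  [A.wid ++ B₀.lim]
32. n17.live = 15  [terminal]
33. n16.pre = "pzzwvqm"  [B.lim ++ "m"]
34. n12.pre = "pzzwvqmq"  [B₁.pre ++ "q"]
35. n18.val = 19  [19]
36. n19.val = 30  [S₀.val + 11]
37. n20.lab = true  [terminal]
38. n21.live = 7  [terminal]
39. n22.pre = false  [terminal]
40. n19.lim = false  [b.lab == false]
41. n19.live = 21  [a.live + S.val - 16]
42. n19.lab = true  [true]
43. n23.lab = true  [terminal]
44. n24.hot = -2  [terminal]
45. n18.lim = true  [S₁.lim == false]
46. n18.live = 12  [12]
47. n18.lab = false  [S₁.live == d.hot]
48. n2.lim = true  [S₀.val == -2]
49. n2.live = 25  [S₁.live + 13]
50. n2.lab = true  [S₁.lim == true]
51. n1.key = false  [A.mk == true]
52. n1.wid = "vu"  ["vu"]
53. n0.lim = true  [A.key == false]
54. n0.live = 19  [S.val + 12]
55. n0.lab = true  [not A.key]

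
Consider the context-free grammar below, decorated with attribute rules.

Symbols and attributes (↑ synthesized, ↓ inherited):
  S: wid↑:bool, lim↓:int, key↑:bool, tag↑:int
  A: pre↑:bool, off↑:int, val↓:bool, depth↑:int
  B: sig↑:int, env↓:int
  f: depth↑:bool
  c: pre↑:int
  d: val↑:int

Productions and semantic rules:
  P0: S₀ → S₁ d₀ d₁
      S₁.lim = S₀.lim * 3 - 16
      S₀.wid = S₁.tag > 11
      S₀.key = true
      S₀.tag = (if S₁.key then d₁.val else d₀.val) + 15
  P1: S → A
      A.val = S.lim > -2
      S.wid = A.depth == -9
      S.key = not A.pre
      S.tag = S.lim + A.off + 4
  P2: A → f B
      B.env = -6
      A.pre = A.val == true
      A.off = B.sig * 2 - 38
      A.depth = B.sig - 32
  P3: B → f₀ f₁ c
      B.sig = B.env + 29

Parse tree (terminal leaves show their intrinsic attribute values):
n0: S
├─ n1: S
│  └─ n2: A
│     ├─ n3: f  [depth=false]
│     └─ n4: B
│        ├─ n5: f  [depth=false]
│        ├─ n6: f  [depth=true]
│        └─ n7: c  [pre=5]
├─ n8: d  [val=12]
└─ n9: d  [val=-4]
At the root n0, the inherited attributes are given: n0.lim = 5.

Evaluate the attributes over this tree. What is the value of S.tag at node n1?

11

1. n0.lim = 5  [given at root]
2. n1.lim = -1  [S₀.lim * 3 - 16]
3. n2.val = true  [S.lim > -2]
4. n3.depth = false  [terminal]
5. n4.env = -6  [-6]
6. n5.depth = false  [terminal]
7. n6.depth = true  [terminal]
8. n7.pre = 5  [terminal]
9. n4.sig = 23  [B.env + 29]
10. n2.pre = true  [A.val == true]
11. n2.off = 8  [B.sig * 2 - 38]
12. n2.depth = -9  [B.sig - 32]
13. n1.wid = true  [A.depth == -9]
14. n1.key = false  [not A.pre]
15. n1.tag = 11  [S.lim + A.off + 4]
16. n8.val = 12  [terminal]
17. n9.val = -4  [terminal]
18. n0.wid = false  [S₁.tag > 11]
19. n0.key = true  [true]
20. n0.tag = 27  [(if S₁.key then d₁.val else d₀.val) + 15]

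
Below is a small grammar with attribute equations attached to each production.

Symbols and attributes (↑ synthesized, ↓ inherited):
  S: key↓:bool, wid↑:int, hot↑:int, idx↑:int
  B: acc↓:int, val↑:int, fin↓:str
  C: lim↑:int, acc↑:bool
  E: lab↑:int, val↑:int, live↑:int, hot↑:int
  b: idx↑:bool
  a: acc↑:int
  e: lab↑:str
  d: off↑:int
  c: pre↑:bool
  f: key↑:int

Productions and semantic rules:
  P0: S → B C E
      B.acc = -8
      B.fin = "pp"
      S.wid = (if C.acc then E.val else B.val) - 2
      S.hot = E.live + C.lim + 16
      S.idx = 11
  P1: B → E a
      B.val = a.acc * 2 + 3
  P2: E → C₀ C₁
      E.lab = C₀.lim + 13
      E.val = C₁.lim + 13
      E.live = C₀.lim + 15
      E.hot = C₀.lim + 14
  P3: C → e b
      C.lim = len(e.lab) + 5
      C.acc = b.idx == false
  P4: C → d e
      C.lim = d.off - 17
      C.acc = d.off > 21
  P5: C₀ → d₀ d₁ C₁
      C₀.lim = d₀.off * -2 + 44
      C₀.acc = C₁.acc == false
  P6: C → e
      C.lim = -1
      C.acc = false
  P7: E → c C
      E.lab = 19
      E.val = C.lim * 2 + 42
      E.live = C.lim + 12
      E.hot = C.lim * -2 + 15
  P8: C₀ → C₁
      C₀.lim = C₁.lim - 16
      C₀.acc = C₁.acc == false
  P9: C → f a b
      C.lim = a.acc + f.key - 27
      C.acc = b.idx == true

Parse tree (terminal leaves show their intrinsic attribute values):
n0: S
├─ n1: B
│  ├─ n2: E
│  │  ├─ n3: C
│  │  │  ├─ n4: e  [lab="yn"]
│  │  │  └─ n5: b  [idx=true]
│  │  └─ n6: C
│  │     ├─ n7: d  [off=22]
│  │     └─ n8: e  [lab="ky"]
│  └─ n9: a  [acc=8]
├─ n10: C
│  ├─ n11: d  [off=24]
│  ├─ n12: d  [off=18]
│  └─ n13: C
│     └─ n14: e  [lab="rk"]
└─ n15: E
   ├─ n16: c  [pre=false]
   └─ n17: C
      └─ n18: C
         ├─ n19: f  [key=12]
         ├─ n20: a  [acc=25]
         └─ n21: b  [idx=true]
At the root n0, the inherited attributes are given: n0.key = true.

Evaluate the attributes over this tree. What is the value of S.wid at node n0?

1. n0.key = true  [given at root]
2. n1.acc = -8  [-8]
3. n1.fin = "pp"  ["pp"]
4. n4.lab = "yn"  [terminal]
5. n5.idx = true  [terminal]
6. n3.lim = 7  [len(e.lab) + 5]
7. n3.acc = false  [b.idx == false]
8. n7.off = 22  [terminal]
9. n8.lab = "ky"  [terminal]
10. n6.lim = 5  [d.off - 17]
11. n6.acc = true  [d.off > 21]
12. n2.lab = 20  [C₀.lim + 13]
13. n2.val = 18  [C₁.lim + 13]
14. n2.live = 22  [C₀.lim + 15]
15. n2.hot = 21  [C₀.lim + 14]
16. n9.acc = 8  [terminal]
17. n1.val = 19  [a.acc * 2 + 3]
18. n11.off = 24  [terminal]
19. n12.off = 18  [terminal]
20. n14.lab = "rk"  [terminal]
21. n13.lim = -1  [-1]
22. n13.acc = false  [false]
23. n10.lim = -4  [d₀.off * -2 + 44]
24. n10.acc = true  [C₁.acc == false]
25. n16.pre = false  [terminal]
26. n19.key = 12  [terminal]
27. n20.acc = 25  [terminal]
28. n21.idx = true  [terminal]
29. n18.lim = 10  [a.acc + f.key - 27]
30. n18.acc = true  [b.idx == true]
31. n17.lim = -6  [C₁.lim - 16]
32. n17.acc = false  [C₁.acc == false]
33. n15.lab = 19  [19]
34. n15.val = 30  [C.lim * 2 + 42]
35. n15.live = 6  [C.lim + 12]
36. n15.hot = 27  [C.lim * -2 + 15]
37. n0.wid = 28  [(if C.acc then E.val else B.val) - 2]
38. n0.hot = 18  [E.live + C.lim + 16]
39. n0.idx = 11  [11]

28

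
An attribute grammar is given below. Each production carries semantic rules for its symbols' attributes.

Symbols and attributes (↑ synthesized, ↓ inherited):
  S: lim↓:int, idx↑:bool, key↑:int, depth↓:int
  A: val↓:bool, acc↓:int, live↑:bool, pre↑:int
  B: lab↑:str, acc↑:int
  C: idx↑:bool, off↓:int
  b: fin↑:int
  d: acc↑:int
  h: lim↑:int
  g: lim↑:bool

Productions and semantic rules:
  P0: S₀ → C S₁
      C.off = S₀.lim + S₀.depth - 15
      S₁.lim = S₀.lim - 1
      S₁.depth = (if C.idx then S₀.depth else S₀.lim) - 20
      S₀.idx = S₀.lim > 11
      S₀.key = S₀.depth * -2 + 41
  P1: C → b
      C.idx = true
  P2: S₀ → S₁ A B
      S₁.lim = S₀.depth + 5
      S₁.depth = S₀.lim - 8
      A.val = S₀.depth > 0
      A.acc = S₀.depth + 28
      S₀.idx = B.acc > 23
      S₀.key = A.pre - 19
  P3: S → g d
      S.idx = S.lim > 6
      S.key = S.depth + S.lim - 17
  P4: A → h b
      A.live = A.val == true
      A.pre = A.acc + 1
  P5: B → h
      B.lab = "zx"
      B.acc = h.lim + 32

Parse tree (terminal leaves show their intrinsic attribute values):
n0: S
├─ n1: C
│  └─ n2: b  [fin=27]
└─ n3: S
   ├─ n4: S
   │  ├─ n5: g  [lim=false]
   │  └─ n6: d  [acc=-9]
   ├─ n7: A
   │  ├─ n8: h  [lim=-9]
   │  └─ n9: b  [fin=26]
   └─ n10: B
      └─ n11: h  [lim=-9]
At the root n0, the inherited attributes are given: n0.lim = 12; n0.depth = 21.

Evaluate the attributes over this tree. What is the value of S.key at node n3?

11

1. n0.lim = 12  [given at root]
2. n0.depth = 21  [given at root]
3. n1.off = 18  [S₀.lim + S₀.depth - 15]
4. n2.fin = 27  [terminal]
5. n1.idx = true  [true]
6. n3.lim = 11  [S₀.lim - 1]
7. n3.depth = 1  [(if C.idx then S₀.depth else S₀.lim) - 20]
8. n4.lim = 6  [S₀.depth + 5]
9. n4.depth = 3  [S₀.lim - 8]
10. n5.lim = false  [terminal]
11. n6.acc = -9  [terminal]
12. n4.idx = false  [S.lim > 6]
13. n4.key = -8  [S.depth + S.lim - 17]
14. n7.val = true  [S₀.depth > 0]
15. n7.acc = 29  [S₀.depth + 28]
16. n8.lim = -9  [terminal]
17. n9.fin = 26  [terminal]
18. n7.live = true  [A.val == true]
19. n7.pre = 30  [A.acc + 1]
20. n11.lim = -9  [terminal]
21. n10.lab = "zx"  ["zx"]
22. n10.acc = 23  [h.lim + 32]
23. n3.idx = false  [B.acc > 23]
24. n3.key = 11  [A.pre - 19]
25. n0.idx = true  [S₀.lim > 11]
26. n0.key = -1  [S₀.depth * -2 + 41]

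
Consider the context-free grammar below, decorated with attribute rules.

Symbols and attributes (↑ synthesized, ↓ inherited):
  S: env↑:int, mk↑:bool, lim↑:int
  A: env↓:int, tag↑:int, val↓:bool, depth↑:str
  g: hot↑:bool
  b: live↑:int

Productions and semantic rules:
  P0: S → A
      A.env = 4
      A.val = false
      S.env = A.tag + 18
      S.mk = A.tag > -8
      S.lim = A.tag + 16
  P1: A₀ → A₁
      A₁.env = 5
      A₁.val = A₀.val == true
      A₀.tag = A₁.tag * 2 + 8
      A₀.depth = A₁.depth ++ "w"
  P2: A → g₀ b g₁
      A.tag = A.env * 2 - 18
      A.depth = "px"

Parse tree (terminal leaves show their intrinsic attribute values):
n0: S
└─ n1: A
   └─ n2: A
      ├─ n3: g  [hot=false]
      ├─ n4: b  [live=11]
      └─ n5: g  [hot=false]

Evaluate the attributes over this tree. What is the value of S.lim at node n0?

1. n1.env = 4  [4]
2. n1.val = false  [false]
3. n2.env = 5  [5]
4. n2.val = false  [A₀.val == true]
5. n3.hot = false  [terminal]
6. n4.live = 11  [terminal]
7. n5.hot = false  [terminal]
8. n2.tag = -8  [A.env * 2 - 18]
9. n2.depth = "px"  ["px"]
10. n1.tag = -8  [A₁.tag * 2 + 8]
11. n1.depth = "pxw"  [A₁.depth ++ "w"]
12. n0.env = 10  [A.tag + 18]
13. n0.mk = false  [A.tag > -8]
14. n0.lim = 8  [A.tag + 16]

8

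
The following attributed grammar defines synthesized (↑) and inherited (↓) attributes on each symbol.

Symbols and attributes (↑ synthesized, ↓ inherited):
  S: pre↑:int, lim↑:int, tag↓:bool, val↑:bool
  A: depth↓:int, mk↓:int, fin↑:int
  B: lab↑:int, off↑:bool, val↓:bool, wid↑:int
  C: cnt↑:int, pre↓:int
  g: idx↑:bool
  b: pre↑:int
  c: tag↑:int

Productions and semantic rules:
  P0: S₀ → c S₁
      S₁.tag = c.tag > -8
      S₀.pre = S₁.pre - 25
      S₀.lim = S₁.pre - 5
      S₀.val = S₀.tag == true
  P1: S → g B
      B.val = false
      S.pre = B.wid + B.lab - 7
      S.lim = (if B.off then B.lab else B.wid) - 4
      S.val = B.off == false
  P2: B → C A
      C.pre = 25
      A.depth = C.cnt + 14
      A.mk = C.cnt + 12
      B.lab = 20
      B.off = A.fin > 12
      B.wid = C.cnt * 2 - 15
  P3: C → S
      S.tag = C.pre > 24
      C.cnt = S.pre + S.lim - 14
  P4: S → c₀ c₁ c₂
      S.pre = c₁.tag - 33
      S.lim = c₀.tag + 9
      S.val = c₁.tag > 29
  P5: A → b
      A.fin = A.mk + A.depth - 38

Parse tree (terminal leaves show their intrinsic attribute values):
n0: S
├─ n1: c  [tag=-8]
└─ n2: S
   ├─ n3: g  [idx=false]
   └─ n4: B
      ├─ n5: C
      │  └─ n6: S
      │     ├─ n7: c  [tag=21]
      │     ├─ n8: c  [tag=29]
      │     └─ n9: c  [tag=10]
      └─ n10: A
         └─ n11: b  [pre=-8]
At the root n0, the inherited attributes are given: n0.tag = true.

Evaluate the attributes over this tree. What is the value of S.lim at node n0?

17

1. n0.tag = true  [given at root]
2. n1.tag = -8  [terminal]
3. n2.tag = false  [c.tag > -8]
4. n3.idx = false  [terminal]
5. n4.val = false  [false]
6. n5.pre = 25  [25]
7. n6.tag = true  [C.pre > 24]
8. n7.tag = 21  [terminal]
9. n8.tag = 29  [terminal]
10. n9.tag = 10  [terminal]
11. n6.pre = -4  [c₁.tag - 33]
12. n6.lim = 30  [c₀.tag + 9]
13. n6.val = false  [c₁.tag > 29]
14. n5.cnt = 12  [S.pre + S.lim - 14]
15. n10.depth = 26  [C.cnt + 14]
16. n10.mk = 24  [C.cnt + 12]
17. n11.pre = -8  [terminal]
18. n10.fin = 12  [A.mk + A.depth - 38]
19. n4.lab = 20  [20]
20. n4.off = false  [A.fin > 12]
21. n4.wid = 9  [C.cnt * 2 - 15]
22. n2.pre = 22  [B.wid + B.lab - 7]
23. n2.lim = 5  [(if B.off then B.lab else B.wid) - 4]
24. n2.val = true  [B.off == false]
25. n0.pre = -3  [S₁.pre - 25]
26. n0.lim = 17  [S₁.pre - 5]
27. n0.val = true  [S₀.tag == true]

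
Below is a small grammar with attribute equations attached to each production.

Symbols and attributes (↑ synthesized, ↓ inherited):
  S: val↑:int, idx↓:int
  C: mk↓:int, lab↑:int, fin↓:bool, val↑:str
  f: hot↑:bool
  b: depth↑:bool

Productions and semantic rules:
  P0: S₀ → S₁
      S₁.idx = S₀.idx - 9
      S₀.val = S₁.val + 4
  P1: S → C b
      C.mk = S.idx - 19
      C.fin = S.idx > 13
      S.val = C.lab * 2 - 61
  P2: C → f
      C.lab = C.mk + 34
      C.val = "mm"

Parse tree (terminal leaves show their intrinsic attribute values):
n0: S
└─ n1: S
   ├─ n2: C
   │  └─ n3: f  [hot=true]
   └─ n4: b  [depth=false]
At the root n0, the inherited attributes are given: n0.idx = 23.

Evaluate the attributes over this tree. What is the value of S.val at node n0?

1

1. n0.idx = 23  [given at root]
2. n1.idx = 14  [S₀.idx - 9]
3. n2.mk = -5  [S.idx - 19]
4. n2.fin = true  [S.idx > 13]
5. n3.hot = true  [terminal]
6. n2.lab = 29  [C.mk + 34]
7. n2.val = "mm"  ["mm"]
8. n4.depth = false  [terminal]
9. n1.val = -3  [C.lab * 2 - 61]
10. n0.val = 1  [S₁.val + 4]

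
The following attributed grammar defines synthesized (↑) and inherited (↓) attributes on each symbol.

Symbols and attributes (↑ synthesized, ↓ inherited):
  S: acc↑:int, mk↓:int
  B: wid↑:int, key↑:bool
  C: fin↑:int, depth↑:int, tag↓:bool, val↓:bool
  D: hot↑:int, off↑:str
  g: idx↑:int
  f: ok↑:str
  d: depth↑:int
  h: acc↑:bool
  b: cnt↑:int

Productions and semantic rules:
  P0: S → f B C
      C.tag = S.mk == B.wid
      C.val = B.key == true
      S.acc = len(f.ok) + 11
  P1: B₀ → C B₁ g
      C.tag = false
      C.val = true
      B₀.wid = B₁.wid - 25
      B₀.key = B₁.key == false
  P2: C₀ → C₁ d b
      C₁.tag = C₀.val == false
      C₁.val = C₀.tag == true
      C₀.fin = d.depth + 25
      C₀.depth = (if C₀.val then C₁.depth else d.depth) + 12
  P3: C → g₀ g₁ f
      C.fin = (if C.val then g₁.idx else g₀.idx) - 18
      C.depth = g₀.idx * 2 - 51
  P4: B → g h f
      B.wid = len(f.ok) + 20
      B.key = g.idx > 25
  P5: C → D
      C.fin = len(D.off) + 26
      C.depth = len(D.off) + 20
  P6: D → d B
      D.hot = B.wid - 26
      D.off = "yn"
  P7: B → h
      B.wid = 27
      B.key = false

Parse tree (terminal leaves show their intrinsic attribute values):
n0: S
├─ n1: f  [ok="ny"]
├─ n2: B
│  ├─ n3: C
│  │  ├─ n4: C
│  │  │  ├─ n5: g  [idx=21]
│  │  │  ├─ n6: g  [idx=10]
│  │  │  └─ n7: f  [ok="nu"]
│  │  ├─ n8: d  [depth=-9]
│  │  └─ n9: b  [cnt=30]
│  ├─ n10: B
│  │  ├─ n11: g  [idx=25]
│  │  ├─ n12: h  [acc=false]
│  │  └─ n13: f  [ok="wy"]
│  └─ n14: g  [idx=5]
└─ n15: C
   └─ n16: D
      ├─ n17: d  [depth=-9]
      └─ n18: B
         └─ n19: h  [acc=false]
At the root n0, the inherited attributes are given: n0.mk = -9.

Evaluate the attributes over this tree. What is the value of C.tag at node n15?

1. n0.mk = -9  [given at root]
2. n1.ok = "ny"  [terminal]
3. n3.tag = false  [false]
4. n3.val = true  [true]
5. n4.tag = false  [C₀.val == false]
6. n4.val = false  [C₀.tag == true]
7. n5.idx = 21  [terminal]
8. n6.idx = 10  [terminal]
9. n7.ok = "nu"  [terminal]
10. n4.fin = 3  [(if C.val then g₁.idx else g₀.idx) - 18]
11. n4.depth = -9  [g₀.idx * 2 - 51]
12. n8.depth = -9  [terminal]
13. n9.cnt = 30  [terminal]
14. n3.fin = 16  [d.depth + 25]
15. n3.depth = 3  [(if C₀.val then C₁.depth else d.depth) + 12]
16. n11.idx = 25  [terminal]
17. n12.acc = false  [terminal]
18. n13.ok = "wy"  [terminal]
19. n10.wid = 22  [len(f.ok) + 20]
20. n10.key = false  [g.idx > 25]
21. n14.idx = 5  [terminal]
22. n2.wid = -3  [B₁.wid - 25]
23. n2.key = true  [B₁.key == false]
24. n15.tag = false  [S.mk == B.wid]
25. n15.val = true  [B.key == true]
26. n17.depth = -9  [terminal]
27. n19.acc = false  [terminal]
28. n18.wid = 27  [27]
29. n18.key = false  [false]
30. n16.hot = 1  [B.wid - 26]
31. n16.off = "yn"  ["yn"]
32. n15.fin = 28  [len(D.off) + 26]
33. n15.depth = 22  [len(D.off) + 20]
34. n0.acc = 13  [len(f.ok) + 11]

false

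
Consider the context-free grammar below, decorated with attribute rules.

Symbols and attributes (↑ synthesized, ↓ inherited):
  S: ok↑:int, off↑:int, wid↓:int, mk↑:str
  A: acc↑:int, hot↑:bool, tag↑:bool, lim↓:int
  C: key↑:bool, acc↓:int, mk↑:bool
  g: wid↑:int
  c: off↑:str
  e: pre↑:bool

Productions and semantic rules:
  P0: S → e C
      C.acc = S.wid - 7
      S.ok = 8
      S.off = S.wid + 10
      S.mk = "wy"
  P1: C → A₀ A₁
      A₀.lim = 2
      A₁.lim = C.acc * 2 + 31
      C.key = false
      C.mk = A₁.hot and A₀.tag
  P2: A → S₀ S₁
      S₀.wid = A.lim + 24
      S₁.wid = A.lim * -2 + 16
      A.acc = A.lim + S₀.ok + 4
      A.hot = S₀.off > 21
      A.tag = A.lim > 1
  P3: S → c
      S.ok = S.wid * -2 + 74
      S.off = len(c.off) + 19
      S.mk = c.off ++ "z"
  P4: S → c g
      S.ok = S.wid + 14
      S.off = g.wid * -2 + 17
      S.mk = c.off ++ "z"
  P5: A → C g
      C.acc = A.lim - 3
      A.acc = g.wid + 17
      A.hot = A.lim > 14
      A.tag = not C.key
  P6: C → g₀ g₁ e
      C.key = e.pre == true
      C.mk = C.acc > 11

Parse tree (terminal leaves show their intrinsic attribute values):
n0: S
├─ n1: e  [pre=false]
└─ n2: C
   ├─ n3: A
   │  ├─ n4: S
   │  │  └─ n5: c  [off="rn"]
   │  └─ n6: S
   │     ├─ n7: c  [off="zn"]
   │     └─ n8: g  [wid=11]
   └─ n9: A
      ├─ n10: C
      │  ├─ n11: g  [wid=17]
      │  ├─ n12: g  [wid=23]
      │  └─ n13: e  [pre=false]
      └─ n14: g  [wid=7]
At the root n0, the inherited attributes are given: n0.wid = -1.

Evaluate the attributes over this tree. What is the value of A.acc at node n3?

1. n0.wid = -1  [given at root]
2. n1.pre = false  [terminal]
3. n2.acc = -8  [S.wid - 7]
4. n3.lim = 2  [2]
5. n4.wid = 26  [A.lim + 24]
6. n5.off = "rn"  [terminal]
7. n4.ok = 22  [S.wid * -2 + 74]
8. n4.off = 21  [len(c.off) + 19]
9. n4.mk = "rnz"  [c.off ++ "z"]
10. n6.wid = 12  [A.lim * -2 + 16]
11. n7.off = "zn"  [terminal]
12. n8.wid = 11  [terminal]
13. n6.ok = 26  [S.wid + 14]
14. n6.off = -5  [g.wid * -2 + 17]
15. n6.mk = "znz"  [c.off ++ "z"]
16. n3.acc = 28  [A.lim + S₀.ok + 4]
17. n3.hot = false  [S₀.off > 21]
18. n3.tag = true  [A.lim > 1]
19. n9.lim = 15  [C.acc * 2 + 31]
20. n10.acc = 12  [A.lim - 3]
21. n11.wid = 17  [terminal]
22. n12.wid = 23  [terminal]
23. n13.pre = false  [terminal]
24. n10.key = false  [e.pre == true]
25. n10.mk = true  [C.acc > 11]
26. n14.wid = 7  [terminal]
27. n9.acc = 24  [g.wid + 17]
28. n9.hot = true  [A.lim > 14]
29. n9.tag = true  [not C.key]
30. n2.key = false  [false]
31. n2.mk = true  [A₁.hot and A₀.tag]
32. n0.ok = 8  [8]
33. n0.off = 9  [S.wid + 10]
34. n0.mk = "wy"  ["wy"]

28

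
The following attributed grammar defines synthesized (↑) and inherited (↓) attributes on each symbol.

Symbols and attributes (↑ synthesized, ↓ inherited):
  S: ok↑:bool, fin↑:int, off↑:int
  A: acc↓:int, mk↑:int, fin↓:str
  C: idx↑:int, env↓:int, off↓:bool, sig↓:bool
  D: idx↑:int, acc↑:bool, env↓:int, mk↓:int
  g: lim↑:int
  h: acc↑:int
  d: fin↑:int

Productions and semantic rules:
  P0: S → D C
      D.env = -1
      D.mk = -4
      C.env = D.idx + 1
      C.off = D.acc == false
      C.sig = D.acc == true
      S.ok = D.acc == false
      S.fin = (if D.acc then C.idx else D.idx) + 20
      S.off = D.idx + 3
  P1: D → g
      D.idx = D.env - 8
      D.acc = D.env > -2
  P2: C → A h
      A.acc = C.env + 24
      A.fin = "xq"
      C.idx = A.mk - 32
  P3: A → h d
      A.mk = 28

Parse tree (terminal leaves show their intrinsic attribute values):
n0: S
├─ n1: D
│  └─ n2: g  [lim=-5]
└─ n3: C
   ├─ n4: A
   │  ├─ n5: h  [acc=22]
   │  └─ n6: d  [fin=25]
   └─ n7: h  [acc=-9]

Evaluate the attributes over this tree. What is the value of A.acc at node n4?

16

1. n1.env = -1  [-1]
2. n1.mk = -4  [-4]
3. n2.lim = -5  [terminal]
4. n1.idx = -9  [D.env - 8]
5. n1.acc = true  [D.env > -2]
6. n3.env = -8  [D.idx + 1]
7. n3.off = false  [D.acc == false]
8. n3.sig = true  [D.acc == true]
9. n4.acc = 16  [C.env + 24]
10. n4.fin = "xq"  ["xq"]
11. n5.acc = 22  [terminal]
12. n6.fin = 25  [terminal]
13. n4.mk = 28  [28]
14. n7.acc = -9  [terminal]
15. n3.idx = -4  [A.mk - 32]
16. n0.ok = false  [D.acc == false]
17. n0.fin = 16  [(if D.acc then C.idx else D.idx) + 20]
18. n0.off = -6  [D.idx + 3]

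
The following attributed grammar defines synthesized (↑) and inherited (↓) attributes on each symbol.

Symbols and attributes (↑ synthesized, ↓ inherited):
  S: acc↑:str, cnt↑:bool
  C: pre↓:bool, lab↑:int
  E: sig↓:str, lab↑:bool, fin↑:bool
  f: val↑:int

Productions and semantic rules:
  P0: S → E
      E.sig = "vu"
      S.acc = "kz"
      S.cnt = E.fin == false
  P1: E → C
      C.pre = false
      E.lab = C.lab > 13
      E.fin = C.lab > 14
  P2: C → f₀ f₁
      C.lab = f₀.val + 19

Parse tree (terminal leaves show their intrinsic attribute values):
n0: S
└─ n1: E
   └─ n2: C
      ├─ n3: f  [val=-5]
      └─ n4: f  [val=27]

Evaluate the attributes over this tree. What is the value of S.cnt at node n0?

true

1. n1.sig = "vu"  ["vu"]
2. n2.pre = false  [false]
3. n3.val = -5  [terminal]
4. n4.val = 27  [terminal]
5. n2.lab = 14  [f₀.val + 19]
6. n1.lab = true  [C.lab > 13]
7. n1.fin = false  [C.lab > 14]
8. n0.acc = "kz"  ["kz"]
9. n0.cnt = true  [E.fin == false]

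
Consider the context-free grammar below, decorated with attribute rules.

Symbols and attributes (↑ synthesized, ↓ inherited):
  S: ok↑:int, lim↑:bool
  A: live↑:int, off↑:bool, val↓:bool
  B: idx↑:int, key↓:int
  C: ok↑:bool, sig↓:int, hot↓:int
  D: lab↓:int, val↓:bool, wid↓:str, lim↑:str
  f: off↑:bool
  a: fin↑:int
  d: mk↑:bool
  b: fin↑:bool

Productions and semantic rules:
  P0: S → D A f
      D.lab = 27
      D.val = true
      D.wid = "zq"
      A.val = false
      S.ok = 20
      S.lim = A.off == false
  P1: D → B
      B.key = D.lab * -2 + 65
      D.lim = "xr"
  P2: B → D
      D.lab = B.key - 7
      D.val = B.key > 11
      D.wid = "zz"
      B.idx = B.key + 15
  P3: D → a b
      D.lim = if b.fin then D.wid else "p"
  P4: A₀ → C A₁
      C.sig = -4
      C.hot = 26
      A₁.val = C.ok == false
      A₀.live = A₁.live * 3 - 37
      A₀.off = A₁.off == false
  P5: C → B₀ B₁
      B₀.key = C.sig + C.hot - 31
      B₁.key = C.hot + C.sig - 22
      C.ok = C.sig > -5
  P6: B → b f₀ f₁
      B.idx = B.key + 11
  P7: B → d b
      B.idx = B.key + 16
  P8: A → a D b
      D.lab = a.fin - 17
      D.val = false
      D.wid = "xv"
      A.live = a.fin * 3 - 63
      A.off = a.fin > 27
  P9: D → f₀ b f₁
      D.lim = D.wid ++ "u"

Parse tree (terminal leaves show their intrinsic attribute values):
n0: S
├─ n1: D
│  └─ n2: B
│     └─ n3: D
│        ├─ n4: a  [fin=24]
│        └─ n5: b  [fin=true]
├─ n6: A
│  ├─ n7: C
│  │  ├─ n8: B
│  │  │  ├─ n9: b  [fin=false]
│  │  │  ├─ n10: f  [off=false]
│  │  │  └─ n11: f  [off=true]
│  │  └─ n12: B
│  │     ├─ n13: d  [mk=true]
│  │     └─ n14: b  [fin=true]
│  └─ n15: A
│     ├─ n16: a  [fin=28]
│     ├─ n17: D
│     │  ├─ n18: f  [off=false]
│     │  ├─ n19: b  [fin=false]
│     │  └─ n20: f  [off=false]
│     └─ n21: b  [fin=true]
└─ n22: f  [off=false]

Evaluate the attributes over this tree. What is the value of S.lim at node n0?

1. n1.lab = 27  [27]
2. n1.val = true  [true]
3. n1.wid = "zq"  ["zq"]
4. n2.key = 11  [D.lab * -2 + 65]
5. n3.lab = 4  [B.key - 7]
6. n3.val = false  [B.key > 11]
7. n3.wid = "zz"  ["zz"]
8. n4.fin = 24  [terminal]
9. n5.fin = true  [terminal]
10. n3.lim = "zz"  [if b.fin then D.wid else "p"]
11. n2.idx = 26  [B.key + 15]
12. n1.lim = "xr"  ["xr"]
13. n6.val = false  [false]
14. n7.sig = -4  [-4]
15. n7.hot = 26  [26]
16. n8.key = -9  [C.sig + C.hot - 31]
17. n9.fin = false  [terminal]
18. n10.off = false  [terminal]
19. n11.off = true  [terminal]
20. n8.idx = 2  [B.key + 11]
21. n12.key = 0  [C.hot + C.sig - 22]
22. n13.mk = true  [terminal]
23. n14.fin = true  [terminal]
24. n12.idx = 16  [B.key + 16]
25. n7.ok = true  [C.sig > -5]
26. n15.val = false  [C.ok == false]
27. n16.fin = 28  [terminal]
28. n17.lab = 11  [a.fin - 17]
29. n17.val = false  [false]
30. n17.wid = "xv"  ["xv"]
31. n18.off = false  [terminal]
32. n19.fin = false  [terminal]
33. n20.off = false  [terminal]
34. n17.lim = "xvu"  [D.wid ++ "u"]
35. n21.fin = true  [terminal]
36. n15.live = 21  [a.fin * 3 - 63]
37. n15.off = true  [a.fin > 27]
38. n6.live = 26  [A₁.live * 3 - 37]
39. n6.off = false  [A₁.off == false]
40. n22.off = false  [terminal]
41. n0.ok = 20  [20]
42. n0.lim = true  [A.off == false]

true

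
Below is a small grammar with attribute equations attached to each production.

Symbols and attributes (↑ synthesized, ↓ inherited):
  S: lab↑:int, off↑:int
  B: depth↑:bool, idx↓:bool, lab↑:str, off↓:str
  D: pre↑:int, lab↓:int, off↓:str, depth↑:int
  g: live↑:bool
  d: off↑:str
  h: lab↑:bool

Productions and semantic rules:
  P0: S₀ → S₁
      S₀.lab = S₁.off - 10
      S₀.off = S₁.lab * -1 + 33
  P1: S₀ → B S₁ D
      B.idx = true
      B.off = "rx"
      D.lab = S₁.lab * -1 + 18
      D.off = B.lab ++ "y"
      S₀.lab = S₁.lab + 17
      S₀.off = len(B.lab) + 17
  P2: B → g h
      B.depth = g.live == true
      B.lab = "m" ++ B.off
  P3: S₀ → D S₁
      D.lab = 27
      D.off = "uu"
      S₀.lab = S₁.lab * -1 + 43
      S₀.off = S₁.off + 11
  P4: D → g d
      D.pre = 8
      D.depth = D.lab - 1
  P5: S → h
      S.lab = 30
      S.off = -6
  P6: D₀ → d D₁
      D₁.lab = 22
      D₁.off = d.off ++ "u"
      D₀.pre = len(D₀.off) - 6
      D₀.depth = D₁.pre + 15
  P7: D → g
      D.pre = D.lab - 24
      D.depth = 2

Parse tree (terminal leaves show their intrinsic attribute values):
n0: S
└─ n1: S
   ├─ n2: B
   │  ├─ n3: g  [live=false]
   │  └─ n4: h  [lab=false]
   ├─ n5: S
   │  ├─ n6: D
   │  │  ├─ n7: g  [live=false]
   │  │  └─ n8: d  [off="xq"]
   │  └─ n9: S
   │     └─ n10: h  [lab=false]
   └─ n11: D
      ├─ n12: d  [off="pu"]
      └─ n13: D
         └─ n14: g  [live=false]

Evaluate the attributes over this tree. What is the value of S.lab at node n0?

1. n2.idx = true  [true]
2. n2.off = "rx"  ["rx"]
3. n3.live = false  [terminal]
4. n4.lab = false  [terminal]
5. n2.depth = false  [g.live == true]
6. n2.lab = "mrx"  ["m" ++ B.off]
7. n6.lab = 27  [27]
8. n6.off = "uu"  ["uu"]
9. n7.live = false  [terminal]
10. n8.off = "xq"  [terminal]
11. n6.pre = 8  [8]
12. n6.depth = 26  [D.lab - 1]
13. n10.lab = false  [terminal]
14. n9.lab = 30  [30]
15. n9.off = -6  [-6]
16. n5.lab = 13  [S₁.lab * -1 + 43]
17. n5.off = 5  [S₁.off + 11]
18. n11.lab = 5  [S₁.lab * -1 + 18]
19. n11.off = "mrxy"  [B.lab ++ "y"]
20. n12.off = "pu"  [terminal]
21. n13.lab = 22  [22]
22. n13.off = "puu"  [d.off ++ "u"]
23. n14.live = false  [terminal]
24. n13.pre = -2  [D.lab - 24]
25. n13.depth = 2  [2]
26. n11.pre = -2  [len(D₀.off) - 6]
27. n11.depth = 13  [D₁.pre + 15]
28. n1.lab = 30  [S₁.lab + 17]
29. n1.off = 20  [len(B.lab) + 17]
30. n0.lab = 10  [S₁.off - 10]
31. n0.off = 3  [S₁.lab * -1 + 33]

10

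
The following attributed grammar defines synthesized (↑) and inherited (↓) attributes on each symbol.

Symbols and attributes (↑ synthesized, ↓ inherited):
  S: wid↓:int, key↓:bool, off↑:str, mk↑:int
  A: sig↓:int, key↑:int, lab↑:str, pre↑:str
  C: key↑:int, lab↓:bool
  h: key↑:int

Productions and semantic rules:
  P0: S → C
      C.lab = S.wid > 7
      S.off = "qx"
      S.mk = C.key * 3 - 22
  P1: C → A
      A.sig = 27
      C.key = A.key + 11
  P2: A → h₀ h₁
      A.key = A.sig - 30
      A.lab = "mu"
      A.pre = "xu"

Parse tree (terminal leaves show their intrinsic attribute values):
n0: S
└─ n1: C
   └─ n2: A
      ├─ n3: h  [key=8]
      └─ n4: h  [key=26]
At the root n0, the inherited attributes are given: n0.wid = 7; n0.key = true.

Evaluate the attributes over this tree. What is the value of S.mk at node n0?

2

1. n0.wid = 7  [given at root]
2. n0.key = true  [given at root]
3. n1.lab = false  [S.wid > 7]
4. n2.sig = 27  [27]
5. n3.key = 8  [terminal]
6. n4.key = 26  [terminal]
7. n2.key = -3  [A.sig - 30]
8. n2.lab = "mu"  ["mu"]
9. n2.pre = "xu"  ["xu"]
10. n1.key = 8  [A.key + 11]
11. n0.off = "qx"  ["qx"]
12. n0.mk = 2  [C.key * 3 - 22]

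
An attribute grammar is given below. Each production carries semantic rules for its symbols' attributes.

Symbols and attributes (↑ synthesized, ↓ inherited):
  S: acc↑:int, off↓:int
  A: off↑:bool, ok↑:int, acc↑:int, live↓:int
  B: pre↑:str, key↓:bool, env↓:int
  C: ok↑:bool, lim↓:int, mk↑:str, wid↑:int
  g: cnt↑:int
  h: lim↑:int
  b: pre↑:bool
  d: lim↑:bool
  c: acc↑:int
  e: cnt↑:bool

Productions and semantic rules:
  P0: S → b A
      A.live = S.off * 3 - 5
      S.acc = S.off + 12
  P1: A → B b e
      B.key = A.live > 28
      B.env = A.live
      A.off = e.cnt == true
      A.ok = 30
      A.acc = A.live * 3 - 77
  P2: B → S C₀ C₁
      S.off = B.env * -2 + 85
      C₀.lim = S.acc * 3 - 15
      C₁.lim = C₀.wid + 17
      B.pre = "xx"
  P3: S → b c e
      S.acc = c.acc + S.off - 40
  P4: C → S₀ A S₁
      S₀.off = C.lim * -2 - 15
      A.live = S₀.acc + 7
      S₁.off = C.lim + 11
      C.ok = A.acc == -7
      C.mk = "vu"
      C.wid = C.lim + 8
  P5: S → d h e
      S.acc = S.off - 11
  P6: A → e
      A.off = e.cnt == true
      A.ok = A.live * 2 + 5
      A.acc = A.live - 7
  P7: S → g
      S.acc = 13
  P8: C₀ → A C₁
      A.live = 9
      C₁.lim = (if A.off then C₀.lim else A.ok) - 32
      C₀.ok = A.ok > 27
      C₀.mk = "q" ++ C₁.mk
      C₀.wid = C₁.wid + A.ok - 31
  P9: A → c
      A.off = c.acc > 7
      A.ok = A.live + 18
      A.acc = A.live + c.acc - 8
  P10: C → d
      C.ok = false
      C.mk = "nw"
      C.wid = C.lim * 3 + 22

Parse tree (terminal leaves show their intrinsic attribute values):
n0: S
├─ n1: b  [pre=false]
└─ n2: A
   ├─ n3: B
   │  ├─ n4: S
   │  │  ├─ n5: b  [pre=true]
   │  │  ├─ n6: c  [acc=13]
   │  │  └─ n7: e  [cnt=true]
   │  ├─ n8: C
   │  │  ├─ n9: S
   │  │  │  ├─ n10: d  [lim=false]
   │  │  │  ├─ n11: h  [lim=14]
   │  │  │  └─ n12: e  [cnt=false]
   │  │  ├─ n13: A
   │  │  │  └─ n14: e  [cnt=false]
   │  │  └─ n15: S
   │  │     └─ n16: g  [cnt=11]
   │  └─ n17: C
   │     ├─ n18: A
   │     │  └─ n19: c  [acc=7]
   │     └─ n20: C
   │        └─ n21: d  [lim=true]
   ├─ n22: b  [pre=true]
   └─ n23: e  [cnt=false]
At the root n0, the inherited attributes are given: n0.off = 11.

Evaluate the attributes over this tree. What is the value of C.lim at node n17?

16

1. n0.off = 11  [given at root]
2. n1.pre = false  [terminal]
3. n2.live = 28  [S.off * 3 - 5]
4. n3.key = false  [A.live > 28]
5. n3.env = 28  [A.live]
6. n4.off = 29  [B.env * -2 + 85]
7. n5.pre = true  [terminal]
8. n6.acc = 13  [terminal]
9. n7.cnt = true  [terminal]
10. n4.acc = 2  [c.acc + S.off - 40]
11. n8.lim = -9  [S.acc * 3 - 15]
12. n9.off = 3  [C.lim * -2 - 15]
13. n10.lim = false  [terminal]
14. n11.lim = 14  [terminal]
15. n12.cnt = false  [terminal]
16. n9.acc = -8  [S.off - 11]
17. n13.live = -1  [S₀.acc + 7]
18. n14.cnt = false  [terminal]
19. n13.off = false  [e.cnt == true]
20. n13.ok = 3  [A.live * 2 + 5]
21. n13.acc = -8  [A.live - 7]
22. n15.off = 2  [C.lim + 11]
23. n16.cnt = 11  [terminal]
24. n15.acc = 13  [13]
25. n8.ok = false  [A.acc == -7]
26. n8.mk = "vu"  ["vu"]
27. n8.wid = -1  [C.lim + 8]
28. n17.lim = 16  [C₀.wid + 17]
29. n18.live = 9  [9]
30. n19.acc = 7  [terminal]
31. n18.off = false  [c.acc > 7]
32. n18.ok = 27  [A.live + 18]
33. n18.acc = 8  [A.live + c.acc - 8]
34. n20.lim = -5  [(if A.off then C₀.lim else A.ok) - 32]
35. n21.lim = true  [terminal]
36. n20.ok = false  [false]
37. n20.mk = "nw"  ["nw"]
38. n20.wid = 7  [C.lim * 3 + 22]
39. n17.ok = false  [A.ok > 27]
40. n17.mk = "qnw"  ["q" ++ C₁.mk]
41. n17.wid = 3  [C₁.wid + A.ok - 31]
42. n3.pre = "xx"  ["xx"]
43. n22.pre = true  [terminal]
44. n23.cnt = false  [terminal]
45. n2.off = false  [e.cnt == true]
46. n2.ok = 30  [30]
47. n2.acc = 7  [A.live * 3 - 77]
48. n0.acc = 23  [S.off + 12]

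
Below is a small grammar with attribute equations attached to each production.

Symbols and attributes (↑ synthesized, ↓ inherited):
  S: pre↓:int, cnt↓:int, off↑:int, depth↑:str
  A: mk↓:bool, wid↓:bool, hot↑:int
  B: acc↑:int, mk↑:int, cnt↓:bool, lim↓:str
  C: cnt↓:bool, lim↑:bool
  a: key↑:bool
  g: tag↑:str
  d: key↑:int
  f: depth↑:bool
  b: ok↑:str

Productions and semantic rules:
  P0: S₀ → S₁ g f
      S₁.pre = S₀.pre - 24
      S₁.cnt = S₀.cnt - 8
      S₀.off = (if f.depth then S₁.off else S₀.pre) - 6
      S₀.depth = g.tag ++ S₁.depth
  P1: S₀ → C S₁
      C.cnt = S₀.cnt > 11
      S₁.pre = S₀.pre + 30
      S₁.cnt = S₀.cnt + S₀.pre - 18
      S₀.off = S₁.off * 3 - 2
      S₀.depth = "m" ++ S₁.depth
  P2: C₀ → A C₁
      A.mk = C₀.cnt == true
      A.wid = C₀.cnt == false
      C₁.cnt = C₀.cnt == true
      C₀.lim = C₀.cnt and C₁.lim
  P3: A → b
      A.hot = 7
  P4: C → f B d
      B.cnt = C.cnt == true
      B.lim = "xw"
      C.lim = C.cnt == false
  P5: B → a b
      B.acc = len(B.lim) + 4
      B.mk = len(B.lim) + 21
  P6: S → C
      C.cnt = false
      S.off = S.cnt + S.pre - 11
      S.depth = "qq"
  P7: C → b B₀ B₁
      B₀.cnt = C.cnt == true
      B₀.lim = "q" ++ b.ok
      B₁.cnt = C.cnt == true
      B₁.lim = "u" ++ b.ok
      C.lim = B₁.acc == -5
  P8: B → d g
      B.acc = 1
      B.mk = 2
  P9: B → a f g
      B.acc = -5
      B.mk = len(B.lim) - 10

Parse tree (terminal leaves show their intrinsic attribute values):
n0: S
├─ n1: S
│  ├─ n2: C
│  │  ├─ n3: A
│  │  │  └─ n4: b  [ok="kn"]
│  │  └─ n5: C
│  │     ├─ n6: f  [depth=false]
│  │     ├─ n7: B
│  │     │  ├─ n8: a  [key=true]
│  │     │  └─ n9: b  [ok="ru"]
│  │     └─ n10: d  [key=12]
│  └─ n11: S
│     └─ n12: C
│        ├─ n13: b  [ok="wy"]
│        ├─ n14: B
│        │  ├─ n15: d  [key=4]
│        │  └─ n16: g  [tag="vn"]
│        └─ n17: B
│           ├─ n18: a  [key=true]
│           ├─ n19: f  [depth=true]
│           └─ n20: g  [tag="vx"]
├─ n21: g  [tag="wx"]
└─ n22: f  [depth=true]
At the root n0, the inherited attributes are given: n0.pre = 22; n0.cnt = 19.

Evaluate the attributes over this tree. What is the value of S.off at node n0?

16

1. n0.pre = 22  [given at root]
2. n0.cnt = 19  [given at root]
3. n1.pre = -2  [S₀.pre - 24]
4. n1.cnt = 11  [S₀.cnt - 8]
5. n2.cnt = false  [S₀.cnt > 11]
6. n3.mk = false  [C₀.cnt == true]
7. n3.wid = true  [C₀.cnt == false]
8. n4.ok = "kn"  [terminal]
9. n3.hot = 7  [7]
10. n5.cnt = false  [C₀.cnt == true]
11. n6.depth = false  [terminal]
12. n7.cnt = false  [C.cnt == true]
13. n7.lim = "xw"  ["xw"]
14. n8.key = true  [terminal]
15. n9.ok = "ru"  [terminal]
16. n7.acc = 6  [len(B.lim) + 4]
17. n7.mk = 23  [len(B.lim) + 21]
18. n10.key = 12  [terminal]
19. n5.lim = true  [C.cnt == false]
20. n2.lim = false  [C₀.cnt and C₁.lim]
21. n11.pre = 28  [S₀.pre + 30]
22. n11.cnt = -9  [S₀.cnt + S₀.pre - 18]
23. n12.cnt = false  [false]
24. n13.ok = "wy"  [terminal]
25. n14.cnt = false  [C.cnt == true]
26. n14.lim = "qwy"  ["q" ++ b.ok]
27. n15.key = 4  [terminal]
28. n16.tag = "vn"  [terminal]
29. n14.acc = 1  [1]
30. n14.mk = 2  [2]
31. n17.cnt = false  [C.cnt == true]
32. n17.lim = "uwy"  ["u" ++ b.ok]
33. n18.key = true  [terminal]
34. n19.depth = true  [terminal]
35. n20.tag = "vx"  [terminal]
36. n17.acc = -5  [-5]
37. n17.mk = -7  [len(B.lim) - 10]
38. n12.lim = true  [B₁.acc == -5]
39. n11.off = 8  [S.cnt + S.pre - 11]
40. n11.depth = "qq"  ["qq"]
41. n1.off = 22  [S₁.off * 3 - 2]
42. n1.depth = "mqq"  ["m" ++ S₁.depth]
43. n21.tag = "wx"  [terminal]
44. n22.depth = true  [terminal]
45. n0.off = 16  [(if f.depth then S₁.off else S₀.pre) - 6]
46. n0.depth = "wxmqq"  [g.tag ++ S₁.depth]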